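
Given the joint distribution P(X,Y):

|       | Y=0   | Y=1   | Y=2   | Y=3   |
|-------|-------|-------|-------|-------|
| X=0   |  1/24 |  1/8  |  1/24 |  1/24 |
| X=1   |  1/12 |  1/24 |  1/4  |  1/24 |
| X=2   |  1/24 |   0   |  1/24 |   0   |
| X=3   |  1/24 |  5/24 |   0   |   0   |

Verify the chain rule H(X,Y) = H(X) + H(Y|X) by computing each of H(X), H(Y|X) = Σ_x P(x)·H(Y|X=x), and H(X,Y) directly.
H(X) = 1.8250 bits, H(Y|X) = 1.3485 bits, H(X,Y) = 3.1735 bits

Marginal of X (row sums):
  P(X=0) = 1/24 + 1/8 + 1/24 + 1/24 = 1/4
  P(X=1) = 1/12 + 1/24 + 1/4 + 1/24 = 5/12
  P(X=2) = 1/24 + 0 + 1/24 + 0 = 1/12
  P(X=3) = 1/24 + 5/24 + 0 + 0 = 1/4
H(X) = -[(1/4)·log₂(1/4) + (5/12)·log₂(5/12) + (1/12)·log₂(1/12) + (1/4)·log₂(1/4)]
  = 0.50000 + 0.52626 + 0.29875 + 0.50000 = 1.8250 bits

H(Y|X) = Σ_x P(x)·H(Y|X=x):
  X=0: P(X=0) = 1/4, P(Y|X=0) = (1/6, 1/2, 1/6, 1/6) → H(Y|X=0) = 1.79248
  X=1: P(X=1) = 5/12, P(Y|X=1) = (1/5, 1/10, 3/5, 1/10) → H(Y|X=1) = 1.57095
  X=2: P(X=2) = 1/12, P(Y|X=2) = (1/2, 0, 1/2, 0) → H(Y|X=2) = 1.00000
  X=3: P(X=3) = 1/4, P(Y|X=3) = (1/6, 5/6, 0, 0) → H(Y|X=3) = 0.65002
H(Y|X) = (1/4)·1.79248 + (5/12)·1.57095 + (1/12)·1.00000 + (1/4)·0.65002 = 1.3485 bits

H(X,Y) = -Σ_{x,y} P(x,y) log₂ P(x,y). Per-cell terms -P(x,y)·log₂P(x,y):
  X=0: 0.19104, 0.37500, 0.19104, 0.19104
  X=1: 0.29875, 0.19104, 0.50000, 0.19104
  X=2: 0.19104, 0.00000, 0.19104, 0.00000
  X=3: 0.19104, 0.47147, 0.00000, 0.00000
  (cells with P = 0 contribute 0)
Sum of the 16 terms: H(X,Y) = 3.1735 bits

Chain rule check:
  H(X) + H(Y|X) = 1.8250 + 1.3485 = 3.1735 bits
  H(X,Y) = 3.1735 bits
✓ Chain rule verified.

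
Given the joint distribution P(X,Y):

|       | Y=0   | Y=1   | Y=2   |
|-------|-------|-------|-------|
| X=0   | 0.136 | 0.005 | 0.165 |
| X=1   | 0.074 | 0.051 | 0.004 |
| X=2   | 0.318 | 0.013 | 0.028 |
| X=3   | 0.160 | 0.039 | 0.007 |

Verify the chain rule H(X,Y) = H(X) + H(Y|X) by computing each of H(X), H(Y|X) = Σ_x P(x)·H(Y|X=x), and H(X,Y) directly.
H(X) = 1.9040 bits, H(Y|X) = 0.8905 bits, H(X,Y) = 2.7945 bits

Marginal of X (row sums):
  P(X=0) = 0.136 + 0.005 + 0.165 = 0.306
  P(X=1) = 0.074 + 0.051 + 0.004 = 0.129
  P(X=2) = 0.318 + 0.013 + 0.028 = 0.359
  P(X=3) = 0.160 + 0.039 + 0.007 = 0.206
H(X) = -[0.306·log₂(0.306) + 0.129·log₂(0.129) + 0.359·log₂(0.359) + 0.206·log₂(0.206)]
  = 0.5228 + 0.3811 + 0.5306 + 0.4695 = 1.9040 bits

H(Y|X) = Σ_x P(x)·H(Y|X=x):
  X=0: P(X=0) = 0.306, P(Y|X=0) = (4/9, 5/306, 55/102) → H(Y|X=0) = 1.0974
  X=1: P(X=1) = 0.129, P(Y|X=1) = (74/129, 17/43, 4/129) → H(Y|X=1) = 1.1446
  X=2: P(X=2) = 0.359, P(Y|X=2) = (318/359, 13/359, 28/359) → H(Y|X=2) = 0.6154
  X=3: P(X=3) = 0.206, P(Y|X=3) = (80/103, 39/206, 7/206) → H(Y|X=3) = 0.9035
H(Y|X) = 0.306·1.0974 + 0.129·1.1446 + 0.359·0.6154 + 0.206·0.9035 = 0.8905 bits

H(X,Y) = -Σ_{x,y} P(x,y) log₂ P(x,y). Per-cell terms -P(x,y)·log₂P(x,y):
  X=0: 0.3915, 0.0382, 0.4289
  X=1: 0.2780, 0.2190, 0.0319
  X=2: 0.5256, 0.0814, 0.1444
  X=3: 0.4230, 0.1825, 0.0501
Sum of the 12 terms: H(X,Y) = 2.7945 bits

Chain rule check:
  H(X) + H(Y|X) = 1.9040 + 0.8905 = 2.7945 bits
  H(X,Y) = 2.7945 bits
✓ Chain rule verified.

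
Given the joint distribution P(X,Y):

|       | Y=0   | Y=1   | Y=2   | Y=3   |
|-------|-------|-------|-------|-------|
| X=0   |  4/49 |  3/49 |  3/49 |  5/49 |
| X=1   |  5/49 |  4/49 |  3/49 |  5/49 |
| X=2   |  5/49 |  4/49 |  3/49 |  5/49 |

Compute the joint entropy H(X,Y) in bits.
3.5521 bits

H(X,Y) = -Σ_{x,y} P(x,y) log₂ P(x,y). Per-cell terms -P(x,y)·log₂P(x,y):
  X=0: 0.2951, 0.2467, 0.2467, 0.3360
  X=1: 0.3360, 0.2951, 0.2467, 0.3360
  X=2: 0.3360, 0.2951, 0.2467, 0.3360
Sum of the 12 terms: H(X,Y) = 3.5521 bits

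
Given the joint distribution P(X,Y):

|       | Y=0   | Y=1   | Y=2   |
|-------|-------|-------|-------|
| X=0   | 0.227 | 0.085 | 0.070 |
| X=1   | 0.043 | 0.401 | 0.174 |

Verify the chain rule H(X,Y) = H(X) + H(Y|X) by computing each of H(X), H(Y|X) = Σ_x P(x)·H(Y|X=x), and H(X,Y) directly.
H(X) = 0.9594 bits, H(Y|X) = 1.2598 bits, H(X,Y) = 2.2193 bits

Marginal of X (row sums):
  P(X=0) = 0.227 + 0.085 + 0.070 = 0.382
  P(X=1) = 0.043 + 0.401 + 0.174 = 0.618
H(X) = -[0.382·log₂(0.382) + 0.618·log₂(0.618)]
  = 0.53035 + 0.42909 = 0.9594 bits

H(Y|X) = Σ_x P(x)·H(Y|X=x):
  X=0: P(X=0) = 0.382, P(Y|X=0) = (227/382, 85/382, 35/191) → H(Y|X=0) = 1.37723
  X=1: P(X=1) = 0.618, P(Y|X=1) = (43/618, 401/618, 29/103) → H(Y|X=1) = 1.18727
H(Y|X) = 0.382·1.37723 + 0.618·1.18727 = 1.2598 bits

H(X,Y) = -Σ_{x,y} P(x,y) log₂ P(x,y). Per-cell terms -P(x,y)·log₂P(x,y):
  X=0: 0.48561, 0.30229, 0.26856
  X=1: 0.19520, 0.52865, 0.43897
Sum of the 6 terms: H(X,Y) = 2.2193 bits

Chain rule check:
  H(X) + H(Y|X) = 0.9594 + 1.2598 = 2.2192 bits
  H(X,Y) = 2.2193 bits
✓ Chain rule verified (Δ = 0.0001 is 4-dp rounding noise: each of the three values was rounded independently).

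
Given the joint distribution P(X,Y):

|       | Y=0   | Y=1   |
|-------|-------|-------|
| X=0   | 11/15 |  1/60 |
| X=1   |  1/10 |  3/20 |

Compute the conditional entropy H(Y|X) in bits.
0.3580 bits

H(Y|X) = H(X,Y) - H(X)

H(X,Y) = -Σ_{x,y} P(x,y) log₂ P(x,y). Per-cell terms -P(x,y)·log₂P(x,y):
  X=0: 0.32814, 0.09845
  X=1: 0.33219, 0.41054
Sum of the 4 terms: H(X,Y) = 1.1693 bits

Marginal of X (row sums):
  P(X=0) = 11/15 + 1/60 = 3/4
  P(X=1) = 1/10 + 3/20 = 1/4
H(X) = -[(3/4)·log₂(3/4) + (1/4)·log₂(1/4)]
  = 0.31128 + 0.50000 = 0.8113 bits

H(Y|X) = H(X,Y) - H(X) = 1.1693 - 0.8113 = 0.3580 bits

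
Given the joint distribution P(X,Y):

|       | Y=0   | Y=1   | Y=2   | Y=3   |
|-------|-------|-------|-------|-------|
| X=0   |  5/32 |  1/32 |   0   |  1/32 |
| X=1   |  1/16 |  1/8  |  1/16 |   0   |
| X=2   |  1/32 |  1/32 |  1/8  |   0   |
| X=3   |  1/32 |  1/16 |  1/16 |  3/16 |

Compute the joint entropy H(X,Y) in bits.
3.4025 bits

H(X,Y) = -Σ_{x,y} P(x,y) log₂ P(x,y). Per-cell terms -P(x,y)·log₂P(x,y):
  X=0: 0.41845, 0.15625, 0.00000, 0.15625
  X=1: 0.25000, 0.37500, 0.25000, 0.00000
  X=2: 0.15625, 0.15625, 0.37500, 0.00000
  X=3: 0.15625, 0.25000, 0.25000, 0.45282
  (cells with P = 0 contribute 0)
Sum of the 16 terms: H(X,Y) = 3.4025 bits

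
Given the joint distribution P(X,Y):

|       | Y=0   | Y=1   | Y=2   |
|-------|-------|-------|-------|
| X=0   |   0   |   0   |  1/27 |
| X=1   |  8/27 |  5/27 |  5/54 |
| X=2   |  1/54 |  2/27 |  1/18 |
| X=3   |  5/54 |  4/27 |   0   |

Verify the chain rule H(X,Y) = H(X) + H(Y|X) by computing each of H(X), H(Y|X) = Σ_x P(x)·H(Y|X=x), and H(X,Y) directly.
H(X) = 1.5385 bits, H(Y|X) = 1.2684 bits, H(X,Y) = 2.8069 bits

Marginal of X (row sums):
  P(X=0) = 0 + 0 + 1/27 = 1/27
  P(X=1) = 8/27 + 5/27 + 5/54 = 31/54
  P(X=2) = 1/54 + 2/27 + 1/18 = 4/27
  P(X=3) = 5/54 + 4/27 + 0 = 13/54
H(X) = -[(1/27)·log₂(1/27) + (31/54)·log₂(31/54) + (4/27)·log₂(4/27) + (13/54)·log₂(13/54)]
  = 0.1761 + 0.4597 + 0.4081 + 0.4946 = 1.5385 bits

H(Y|X) = Σ_x P(x)·H(Y|X=x):
  X=0: P(X=0) = 1/27, P(Y|X=0) = (0, 0, 1) → H(Y|X=0) = 0.0000
  X=1: P(X=1) = 31/54, P(Y|X=1) = (16/31, 10/31, 5/31) → H(Y|X=1) = 1.4436
  X=2: P(X=2) = 4/27, P(Y|X=2) = (1/8, 1/2, 3/8) → H(Y|X=2) = 1.4056
  X=3: P(X=3) = 13/54, P(Y|X=3) = (5/13, 8/13, 0) → H(Y|X=3) = 0.9612
H(Y|X) = (1/27)·0.0000 + (31/54)·1.4436 + (4/27)·1.4056 + (13/54)·0.9612 = 1.2684 bits

H(X,Y) = -Σ_{x,y} P(x,y) log₂ P(x,y). Per-cell terms -P(x,y)·log₂P(x,y):
  X=0: 0.0000, 0.0000, 0.1761
  X=1: 0.5200, 0.4505, 0.3179
  X=2: 0.1066, 0.2781, 0.2317
  X=3: 0.3179, 0.4081, 0.0000
  (cells with P = 0 contribute 0)
Sum of the 12 terms: H(X,Y) = 2.8069 bits

Chain rule check:
  H(X) + H(Y|X) = 1.5385 + 1.2684 = 2.8069 bits
  H(X,Y) = 2.8069 bits
✓ Chain rule verified.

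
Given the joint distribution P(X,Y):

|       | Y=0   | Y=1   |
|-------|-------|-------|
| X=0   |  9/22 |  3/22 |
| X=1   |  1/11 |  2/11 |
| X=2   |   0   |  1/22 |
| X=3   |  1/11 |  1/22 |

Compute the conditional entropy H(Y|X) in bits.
0.8182 bits

H(Y|X) = H(X,Y) - H(X)

H(X,Y) = -Σ_{x,y} P(x,y) log₂ P(x,y). Per-cell terms -P(x,y)·log₂P(x,y):
  X=0: 0.5275, 0.3920
  X=1: 0.3145, 0.4472
  X=2: 0.0000, 0.2027
  X=3: 0.3145, 0.2027
  (cells with P = 0 contribute 0)
Sum of the 8 terms: H(X,Y) = 2.4011 bits

Marginal of X (row sums):
  P(X=0) = 9/22 + 3/22 = 6/11
  P(X=1) = 1/11 + 2/11 = 3/11
  P(X=2) = 0 + 1/22 = 1/22
  P(X=3) = 1/11 + 1/22 = 3/22
H(X) = -[(6/11)·log₂(6/11) + (3/11)·log₂(3/11) + (1/22)·log₂(1/22) + (3/22)·log₂(3/22)]
  = 0.4770 + 0.5112 + 0.2027 + 0.3920 = 1.5829 bits

H(Y|X) = H(X,Y) - H(X) = 2.4011 - 1.5829 = 0.8182 bits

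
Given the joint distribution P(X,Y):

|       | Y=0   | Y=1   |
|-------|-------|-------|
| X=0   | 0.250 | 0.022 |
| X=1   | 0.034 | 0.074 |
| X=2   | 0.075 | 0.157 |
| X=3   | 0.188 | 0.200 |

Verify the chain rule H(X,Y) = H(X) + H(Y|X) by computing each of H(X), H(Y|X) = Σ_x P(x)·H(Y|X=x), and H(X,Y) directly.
H(X) = 1.8766 bits, H(Y|X) = 0.8057 bits, H(X,Y) = 2.6823 bits

Marginal of X (row sums):
  P(X=0) = 0.250 + 0.022 = 0.272
  P(X=1) = 0.034 + 0.074 = 0.108
  P(X=2) = 0.075 + 0.157 = 0.232
  P(X=3) = 0.188 + 0.200 = 0.388
H(X) = -[0.272·log₂(0.272) + 0.108·log₂(0.108) + 0.232·log₂(0.232) + 0.388·log₂(0.388)]
  = 0.510903 + 0.346777 + 0.489010 + 0.529958 = 1.8766 bits

H(Y|X) = Σ_x P(x)·H(Y|X=x):
  X=0: P(X=0) = 0.272, P(Y|X=0) = (125/136, 11/136) → H(Y|X=0) = 0.405281
  X=1: P(X=1) = 0.108, P(Y|X=1) = (17/54, 37/54) → H(Y|X=1) = 0.898653
  X=2: P(X=2) = 0.232, P(Y|X=2) = (75/232, 157/232) → H(Y|X=2) = 0.907908
  X=3: P(X=3) = 0.388, P(Y|X=3) = (47/97, 50/97) → H(Y|X=3) = 0.999310
H(Y|X) = 0.272·0.405281 + 0.108·0.898653 + 0.232·0.907908 + 0.388·0.999310 = 0.8057 bits

H(X,Y) = -Σ_{x,y} P(x,y) log₂ P(x,y). Per-cell terms -P(x,y)·log₂P(x,y):
  X=0: 0.500000, 0.121140
  X=1: 0.165863, 0.277968
  X=2: 0.280272, 0.419373
  X=3: 0.453305, 0.464386
Sum of the 8 terms: H(X,Y) = 2.6823 bits

Chain rule check:
  H(X) + H(Y|X) = 1.8766 + 0.8057 = 2.6823 bits
  H(X,Y) = 2.6823 bits
✓ Chain rule verified.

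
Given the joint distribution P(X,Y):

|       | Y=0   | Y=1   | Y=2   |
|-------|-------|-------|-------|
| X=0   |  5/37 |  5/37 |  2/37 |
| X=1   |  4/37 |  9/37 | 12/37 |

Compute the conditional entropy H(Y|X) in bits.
1.4689 bits

H(Y|X) = H(X,Y) - H(X)

H(X,Y) = -Σ_{x,y} P(x,y) log₂ P(x,y). Per-cell terms -P(x,y)·log₂P(x,y):
  X=0: 0.39021, 0.39021, 0.22754
  X=1: 0.34697, 0.49610, 0.52686
Sum of the 6 terms: H(X,Y) = 2.3779 bits

Marginal of X (row sums):
  P(X=0) = 5/37 + 5/37 + 2/37 = 12/37
  P(X=1) = 4/37 + 9/37 + 12/37 = 25/37
H(X) = -[(12/37)·log₂(12/37) + (25/37)·log₂(25/37)]
  = 0.52686 + 0.38216 = 0.9090 bits

H(Y|X) = H(X,Y) - H(X) = 2.3779 - 0.9090 = 1.4689 bits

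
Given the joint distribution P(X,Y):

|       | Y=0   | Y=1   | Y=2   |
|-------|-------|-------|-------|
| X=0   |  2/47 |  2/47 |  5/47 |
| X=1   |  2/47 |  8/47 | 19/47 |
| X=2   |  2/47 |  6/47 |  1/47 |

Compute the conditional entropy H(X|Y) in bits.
1.1867 bits

H(X|Y) = H(X,Y) - H(Y)

H(X,Y) = -Σ_{x,y} P(x,y) log₂ P(x,y). Per-cell terms -P(x,y)·log₂P(x,y):
  X=0: 0.1938123, 0.1938123, 0.3439001
  X=1: 0.1938123, 0.4348236, 0.5282248
  X=2: 0.1938123, 0.3791012, 0.1181827
Sum of the 9 terms: H(X,Y) = 2.579482 bits

Marginal of Y (column sums):
  P(Y=0) = 2/47 + 2/47 + 2/47 = 6/47
  P(Y=1) = 2/47 + 8/47 + 6/47 = 16/47
  P(Y=2) = 5/47 + 19/47 + 1/47 = 25/47
H(Y) = -[(6/47)·log₂(6/47) + (16/47)·log₂(16/47) + (25/47)·log₂(25/47)]
  = 0.3791012 + 0.5292217 + 0.4844323 = 1.392755 bits

H(X|Y) = H(X,Y) - H(Y) = 2.579482 - 1.392755 = 1.1867 bits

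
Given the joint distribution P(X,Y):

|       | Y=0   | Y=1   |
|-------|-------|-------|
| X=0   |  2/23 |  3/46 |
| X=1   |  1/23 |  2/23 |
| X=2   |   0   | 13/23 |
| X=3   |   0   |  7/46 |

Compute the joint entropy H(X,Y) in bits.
1.9449 bits

H(X,Y) = -Σ_{x,y} P(x,y) log₂ P(x,y). Per-cell terms -P(x,y)·log₂P(x,y):
  X=0: 0.3064, 0.2569
  X=1: 0.1967, 0.3064
  X=2: 0.0000, 0.4652
  X=3: 0.0000, 0.4133
  (cells with P = 0 contribute 0)
Sum of the 8 terms: H(X,Y) = 1.9449 bits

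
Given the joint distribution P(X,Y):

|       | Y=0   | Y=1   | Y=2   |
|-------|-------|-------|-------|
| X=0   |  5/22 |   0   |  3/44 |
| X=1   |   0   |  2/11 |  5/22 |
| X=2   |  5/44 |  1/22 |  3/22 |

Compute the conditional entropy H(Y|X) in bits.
1.0672 bits

H(Y|X) = H(X,Y) - H(X)

H(X,Y) = -Σ_{x,y} P(x,y) log₂ P(x,y). Per-cell terms -P(x,y)·log₂P(x,y):
  X=0: 0.48580, 0.00000, 0.26417
  X=1: 0.00000, 0.44717, 0.48580
  X=2: 0.35653, 0.20270, 0.39197
  (cells with P = 0 contribute 0)
Sum of the 9 terms: H(X,Y) = 2.6341 bits

Marginal of X (row sums):
  P(X=0) = 5/22 + 0 + 3/44 = 13/44
  P(X=1) = 0 + 2/11 + 5/22 = 9/22
  P(X=2) = 5/44 + 1/22 + 3/22 = 13/44
H(X) = -[(13/44)·log₂(13/44) + (9/22)·log₂(9/22) + (13/44)·log₂(13/44)]
  = 0.51970 + 0.52753 + 0.51970 = 1.5669 bits

H(Y|X) = H(X,Y) - H(X) = 2.6341 - 1.5669 = 1.0672 bits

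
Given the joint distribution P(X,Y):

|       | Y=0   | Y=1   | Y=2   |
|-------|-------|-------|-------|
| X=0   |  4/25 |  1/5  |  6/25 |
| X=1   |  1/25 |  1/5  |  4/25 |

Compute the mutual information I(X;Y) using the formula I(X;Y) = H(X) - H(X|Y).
0.0382 bits

I(X;Y) = H(X) - H(X|Y)

Marginal of X (row sums):
  P(X=0) = 4/25 + 1/5 + 6/25 = 3/5
  P(X=1) = 1/25 + 1/5 + 4/25 = 2/5
H(X) = -[(3/5)·log₂(3/5) + (2/5)·log₂(2/5)]
  = 0.4422 + 0.5288 = 0.9710 bits

Marginal of Y (column sums):
  P(Y=0) = 4/25 + 1/25 = 1/5
  P(Y=1) = 1/5 + 1/5 = 2/5
  P(Y=2) = 6/25 + 4/25 = 2/5
H(X|Y) = Σ_y P(y)·H(X|Y=y):
  Y=0: P(Y=0) = 1/5, P(X|Y=0) = (4/5, 1/5) → H(X|Y=0) = 0.7219
  Y=1: P(Y=1) = 2/5, P(X|Y=1) = (1/2, 1/2) → H(X|Y=1) = 1.0000
  Y=2: P(Y=2) = 2/5, P(X|Y=2) = (3/5, 2/5) → H(X|Y=2) = 0.9710
H(X|Y) = (1/5)·0.7219 + (2/5)·1.0000 + (2/5)·0.9710 = 0.9328 bits

I(X;Y) = H(X) - H(X|Y) = 0.9710 - 0.9328 = 0.0382 bits

Cross-check via I(X;Y) = H(X) + H(Y) - H(X,Y): computing H(Y) from the column sums and H(X,Y) from the 6 cells in the same way gives H(Y) = 1.5219 bits and H(X,Y) = 2.4547 bits, so
I(X;Y) = 0.9710 + 1.5219 - 2.4547 = 0.0382 bits ✓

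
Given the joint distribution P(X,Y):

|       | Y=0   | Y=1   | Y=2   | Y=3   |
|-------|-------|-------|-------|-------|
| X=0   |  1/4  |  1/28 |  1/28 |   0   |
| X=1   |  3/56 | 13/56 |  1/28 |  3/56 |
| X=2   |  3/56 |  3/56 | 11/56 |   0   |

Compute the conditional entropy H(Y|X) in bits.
1.2911 bits

H(Y|X) = H(X,Y) - H(X)

H(X,Y) = -Σ_{x,y} P(x,y) log₂ P(x,y). Per-cell terms -P(x,y)·log₂P(x,y):
  X=0: 0.50000, 0.17169, 0.17169, 0.00000
  X=1: 0.22620, 0.48911, 0.17169, 0.22620
  X=2: 0.22620, 0.22620, 0.46120, 0.00000
  (cells with P = 0 contribute 0)
Sum of the 12 terms: H(X,Y) = 2.8702 bits

Marginal of X (row sums):
  P(X=0) = 1/4 + 1/28 + 1/28 + 0 = 9/28
  P(X=1) = 3/56 + 13/56 + 1/28 + 3/56 = 3/8
  P(X=2) = 3/56 + 3/56 + 11/56 + 0 = 17/56
H(X) = -[(9/28)·log₂(9/28) + (3/8)·log₂(3/8) + (17/56)·log₂(17/56)]
  = 0.52632 + 0.53064 + 0.52211 = 1.5791 bits

H(Y|X) = H(X,Y) - H(X) = 2.8702 - 1.5791 = 1.2911 bits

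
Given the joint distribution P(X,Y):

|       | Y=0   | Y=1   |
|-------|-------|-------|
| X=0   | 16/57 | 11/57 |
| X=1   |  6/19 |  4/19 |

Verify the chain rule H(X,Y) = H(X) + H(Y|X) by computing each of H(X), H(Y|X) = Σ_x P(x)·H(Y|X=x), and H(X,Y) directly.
H(X) = 0.9980 bits, H(Y|X) = 0.9729 bits, H(X,Y) = 1.9709 bits

Marginal of X (row sums):
  P(X=0) = 16/57 + 11/57 = 9/19
  P(X=1) = 6/19 + 4/19 = 10/19
H(X) = -[(9/19)·log₂(9/19) + (10/19)·log₂(10/19)]
  = 0.51063 + 0.48737 = 0.9980 bits

H(Y|X) = Σ_x P(x)·H(Y|X=x):
  X=0: P(X=0) = 9/19, P(Y|X=0) = (16/27, 11/27) → H(Y|X=0) = 0.97512
  X=1: P(X=1) = 10/19, P(Y|X=1) = (3/5, 2/5) → H(Y|X=1) = 0.97095
H(Y|X) = (9/19)·0.97512 + (10/19)·0.97095 = 0.9729 bits

H(X,Y) = -Σ_{x,y} P(x,y) log₂ P(x,y). Per-cell terms -P(x,y)·log₂P(x,y):
  X=0: 0.51450, 0.45804
  X=1: 0.52515, 0.47325
Sum of the 4 terms: H(X,Y) = 1.9709 bits

Chain rule check:
  H(X) + H(Y|X) = 0.9980 + 0.9729 = 1.9709 bits
  H(X,Y) = 1.9709 bits
✓ Chain rule verified.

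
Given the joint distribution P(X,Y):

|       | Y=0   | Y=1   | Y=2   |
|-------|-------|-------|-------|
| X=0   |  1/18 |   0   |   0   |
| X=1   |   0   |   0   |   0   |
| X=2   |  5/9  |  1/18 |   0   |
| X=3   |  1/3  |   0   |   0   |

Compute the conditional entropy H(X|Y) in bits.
1.1532 bits

H(X|Y) = H(X,Y) - H(Y)

H(X,Y) = -Σ_{x,y} P(x,y) log₂ P(x,y). Per-cell terms -P(x,y)·log₂P(x,y):
  X=0: 0.231663, 0.000000, 0.000000
  X=1: 0.000000, 0.000000, 0.000000
  X=2: 0.471109, 0.231663, 0.000000
  X=3: 0.528321, 0.000000, 0.000000
  (cells with P = 0 contribute 0)
Sum of the 12 terms: H(X,Y) = 1.46276 bits

Marginal of Y (column sums):
  P(Y=0) = 1/18 + 0 + 5/9 + 1/3 = 17/18
  P(Y=1) = 0 + 0 + 1/18 + 0 = 1/18
  P(Y=2) = 0 + 0 + 0 + 0 = 0
H(Y) = -[(17/18)·log₂(17/18) + (1/18)·log₂(1/18)]   (outcomes with P = 0 contribute 0)
  = 0.077881 + 0.231663 = 0.30954 bits

H(X|Y) = H(X,Y) - H(Y) = 1.46276 - 0.30954 = 1.1532 bits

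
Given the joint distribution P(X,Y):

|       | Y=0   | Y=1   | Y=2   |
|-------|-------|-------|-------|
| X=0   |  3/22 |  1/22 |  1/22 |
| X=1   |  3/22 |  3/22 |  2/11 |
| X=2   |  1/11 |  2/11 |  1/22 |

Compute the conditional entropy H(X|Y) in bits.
1.4202 bits

H(X|Y) = H(X,Y) - H(Y)

H(X,Y) = -Σ_{x,y} P(x,y) log₂ P(x,y). Per-cell terms -P(x,y)·log₂P(x,y):
  X=0: 0.3919731, 0.2027014, 0.2027014
  X=1: 0.3919731, 0.3919731, 0.4471694
  X=2: 0.3144938, 0.4471694, 0.2027014
Sum of the 9 terms: H(X,Y) = 2.992856 bits

Marginal of Y (column sums):
  P(Y=0) = 3/22 + 3/22 + 1/11 = 4/11
  P(Y=1) = 1/22 + 3/22 + 2/11 = 4/11
  P(Y=2) = 1/22 + 2/11 + 1/22 = 3/11
H(Y) = -[(4/11)·log₂(4/11) + (4/11)·log₂(4/11) + (3/11)·log₂(3/11)]
  = 0.5307024 + 0.5307024 + 0.5112189 = 1.572624 bits

H(X|Y) = H(X,Y) - H(Y) = 2.992856 - 1.572624 = 1.4202 bits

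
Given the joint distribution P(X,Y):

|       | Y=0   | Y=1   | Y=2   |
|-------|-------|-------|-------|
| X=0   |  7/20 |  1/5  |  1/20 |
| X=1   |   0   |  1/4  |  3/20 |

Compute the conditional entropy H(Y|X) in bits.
1.1502 bits

H(Y|X) = H(X,Y) - H(X)

H(X,Y) = -Σ_{x,y} P(x,y) log₂ P(x,y). Per-cell terms -P(x,y)·log₂P(x,y):
  X=0: 0.53010, 0.46439, 0.21610
  X=1: 0.00000, 0.50000, 0.41054
  (cells with P = 0 contribute 0)
Sum of the 6 terms: H(X,Y) = 2.12113 bits

Marginal of X (row sums):
  P(X=0) = 7/20 + 1/5 + 1/20 = 3/5
  P(X=1) = 0 + 1/4 + 3/20 = 2/5
H(X) = -[(3/5)·log₂(3/5) + (2/5)·log₂(2/5)]
  = 0.44218 + 0.52877 = 0.97095 bits

H(Y|X) = H(X,Y) - H(X) = 2.12113 - 0.97095 = 1.1502 bits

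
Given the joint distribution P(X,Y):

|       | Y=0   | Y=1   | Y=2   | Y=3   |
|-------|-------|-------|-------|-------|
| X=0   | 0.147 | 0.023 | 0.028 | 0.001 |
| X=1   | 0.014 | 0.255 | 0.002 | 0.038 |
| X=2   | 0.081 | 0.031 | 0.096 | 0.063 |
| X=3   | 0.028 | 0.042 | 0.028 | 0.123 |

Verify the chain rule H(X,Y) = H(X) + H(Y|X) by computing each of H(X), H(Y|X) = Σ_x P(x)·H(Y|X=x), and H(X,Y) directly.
H(X) = 1.9788 bits, H(Y|X) = 1.3712 bits, H(X,Y) = 3.3500 bits

Marginal of X (row sums):
  P(X=0) = 0.147 + 0.023 + 0.028 + 0.001 = 0.199
  P(X=1) = 0.014 + 0.255 + 0.002 + 0.038 = 0.309
  P(X=2) = 0.081 + 0.031 + 0.096 + 0.063 = 0.271
  P(X=3) = 0.028 + 0.042 + 0.028 + 0.123 = 0.221
H(X) = -[0.199·log₂(0.199) + 0.309·log₂(0.309) + 0.271·log₂(0.271) + 0.221·log₂(0.221)]
  = 0.4635028 + 0.5235453 + 0.5104652 + 0.4813119 = 1.9788 bits

H(Y|X) = Σ_x P(x)·H(Y|X=x):
  X=0: P(X=0) = 0.199, P(Y|X=0) = (147/199, 23/199, 28/199, 1/199) → H(Y|X=0) = 1.1190382
  X=1: P(X=1) = 0.309, P(Y|X=1) = (14/309, 85/103, 2/309, 38/309) → H(Y|X=1) = 0.8498309
  X=2: P(X=2) = 0.271, P(Y|X=2) = (81/271, 31/271, 96/271, 63/271) → H(Y|X=2) = 1.8982635
  X=3: P(X=3) = 0.221, P(Y|X=3) = (28/221, 42/221, 28/221, 123/221) → H(Y|X=3) = 1.6810316
H(Y|X) = 0.199·1.1190382 + 0.309·0.8498309 + 0.271·1.8982635 + 0.221·1.6810316 = 1.3712 bits

H(X,Y) = -Σ_{x,y} P(x,y) log₂ P(x,y). Per-cell terms -P(x,y)·log₂P(x,y):
  X=0: 0.4066185, 0.1251711, 0.1444360, 0.0099658
  X=1: 0.0862180, 0.5027149, 0.0179316, 0.1792786
  X=2: 0.2937007, 0.1553592, 0.3245589, 0.2512758
  X=3: 0.1444360, 0.1920856, 0.1444360, 0.3718622
Sum of the 16 terms: H(X,Y) = 3.3500 bits

Chain rule check:
  H(X) + H(Y|X) = 1.9788 + 1.3712 = 3.3500 bits
  H(X,Y) = 3.3500 bits
✓ Chain rule verified.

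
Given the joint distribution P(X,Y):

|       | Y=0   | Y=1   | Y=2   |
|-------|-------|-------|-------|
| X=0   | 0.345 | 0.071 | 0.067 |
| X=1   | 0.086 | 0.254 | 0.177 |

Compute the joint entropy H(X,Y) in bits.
2.3107 bits

H(X,Y) = -Σ_{x,y} P(x,y) log₂ P(x,y). Per-cell terms -P(x,y)·log₂P(x,y):
  X=0: 0.5297, 0.2709, 0.2613
  X=1: 0.3044, 0.5022, 0.4422
Sum of the 6 terms: H(X,Y) = 2.3107 bits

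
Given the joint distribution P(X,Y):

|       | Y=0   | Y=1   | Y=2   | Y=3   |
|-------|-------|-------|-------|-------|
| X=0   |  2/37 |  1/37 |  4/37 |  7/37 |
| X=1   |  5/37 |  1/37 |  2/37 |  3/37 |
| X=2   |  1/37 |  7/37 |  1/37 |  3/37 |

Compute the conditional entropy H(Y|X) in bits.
1.6744 bits

H(Y|X) = H(X,Y) - H(X)

H(X,Y) = -Σ_{x,y} P(x,y) log₂ P(x,y). Per-cell terms -P(x,y)·log₂P(x,y):
  X=0: 0.22754, 0.14080, 0.34697, 0.45445
  X=1: 0.39021, 0.14080, 0.22754, 0.29388
  X=2: 0.14080, 0.45445, 0.14080, 0.29388
Sum of the 12 terms: H(X,Y) = 3.2521 bits

Marginal of X (row sums):
  P(X=0) = 2/37 + 1/37 + 4/37 + 7/37 = 14/37
  P(X=1) = 5/37 + 1/37 + 2/37 + 3/37 = 11/37
  P(X=2) = 1/37 + 7/37 + 1/37 + 3/37 = 12/37
H(X) = -[(14/37)·log₂(14/37) + (11/37)·log₂(11/37) + (12/37)·log₂(12/37)]
  = 0.53052 + 0.52028 + 0.52686 = 1.5777 bits

H(Y|X) = H(X,Y) - H(X) = 3.2521 - 1.5777 = 1.6744 bits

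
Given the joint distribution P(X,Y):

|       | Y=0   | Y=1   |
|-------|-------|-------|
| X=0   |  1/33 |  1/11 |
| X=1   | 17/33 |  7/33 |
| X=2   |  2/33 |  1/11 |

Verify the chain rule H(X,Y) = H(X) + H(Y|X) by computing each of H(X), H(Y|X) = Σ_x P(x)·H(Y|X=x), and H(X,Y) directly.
H(X) = 1.1156 bits, H(Y|X) = 0.8788 bits, H(X,Y) = 1.9945 bits

Marginal of X (row sums):
  P(X=0) = 1/33 + 1/11 = 4/33
  P(X=1) = 17/33 + 7/33 = 8/11
  P(X=2) = 2/33 + 1/11 = 5/33
H(X) = -[(4/33)·log₂(4/33) + (8/11)·log₂(8/11) + (5/33)·log₂(5/33)]
  = 0.3690 + 0.3341 + 0.4125 = 1.1156 bits

H(Y|X) = Σ_x P(x)·H(Y|X=x):
  X=0: P(X=0) = 4/33, P(Y|X=0) = (1/4, 3/4) → H(Y|X=0) = 0.8113
  X=1: P(X=1) = 8/11, P(Y|X=1) = (17/24, 7/24) → H(Y|X=1) = 0.8709
  X=2: P(X=2) = 5/33, P(Y|X=2) = (2/5, 3/5) → H(Y|X=2) = 0.9710
H(Y|X) = (4/33)·0.8113 + (8/11)·0.8709 + (5/33)·0.9710 = 0.8788 bits

H(X,Y) = -Σ_{x,y} P(x,y) log₂ P(x,y). Per-cell terms -P(x,y)·log₂P(x,y):
  X=0: 0.1529, 0.3145
  X=1: 0.4930, 0.4745
  X=2: 0.2451, 0.3145
Sum of the 6 terms: H(X,Y) = 1.9945 bits

Chain rule check:
  H(X) + H(Y|X) = 1.1156 + 0.8788 = 1.9944 bits
  H(X,Y) = 1.9945 bits
✓ Chain rule verified (Δ = 0.0001 is 4-dp rounding noise: each of the three values was rounded independently).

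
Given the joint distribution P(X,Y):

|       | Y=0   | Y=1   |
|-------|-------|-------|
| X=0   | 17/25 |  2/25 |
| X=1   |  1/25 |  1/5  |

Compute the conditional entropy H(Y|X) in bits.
0.5250 bits

H(Y|X) = H(X,Y) - H(X)

H(X,Y) = -Σ_{x,y} P(x,y) log₂ P(x,y). Per-cell terms -P(x,y)·log₂P(x,y):
  X=0: 0.3783, 0.2915
  X=1: 0.1858, 0.4644
Sum of the 4 terms: H(X,Y) = 1.3200 bits

Marginal of X (row sums):
  P(X=0) = 17/25 + 2/25 = 19/25
  P(X=1) = 1/25 + 1/5 = 6/25
H(X) = -[(19/25)·log₂(19/25) + (6/25)·log₂(6/25)]
  = 0.3009 + 0.4941 = 0.7950 bits

H(Y|X) = H(X,Y) - H(X) = 1.3200 - 0.7950 = 0.5250 bits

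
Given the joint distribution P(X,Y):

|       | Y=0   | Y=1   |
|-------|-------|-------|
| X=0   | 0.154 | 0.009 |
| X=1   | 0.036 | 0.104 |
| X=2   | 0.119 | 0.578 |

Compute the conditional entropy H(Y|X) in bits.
0.6249 bits

H(Y|X) = H(X,Y) - H(X)

H(X,Y) = -Σ_{x,y} P(x,y) log₂ P(x,y). Per-cell terms -P(x,y)·log₂P(x,y):
  X=0: 0.4156, 0.0612
  X=1: 0.1727, 0.3396
  X=2: 0.3654, 0.4571
Sum of the 6 terms: H(X,Y) = 1.8116 bits

Marginal of X (row sums):
  P(X=0) = 0.154 + 0.009 = 0.163
  P(X=1) = 0.036 + 0.104 = 0.140
  P(X=2) = 0.119 + 0.578 = 0.697
H(X) = -[0.163·log₂(0.163) + 0.140·log₂(0.140) + 0.697·log₂(0.697)]
  = 0.4266 + 0.3971 + 0.3630 = 1.1867 bits

H(Y|X) = H(X,Y) - H(X) = 1.8116 - 1.1867 = 0.6249 bits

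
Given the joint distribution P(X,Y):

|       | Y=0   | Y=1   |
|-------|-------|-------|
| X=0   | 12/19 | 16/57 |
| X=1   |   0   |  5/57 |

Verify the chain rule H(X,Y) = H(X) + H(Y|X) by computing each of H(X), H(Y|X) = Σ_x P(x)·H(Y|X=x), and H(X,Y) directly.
H(X) = 0.4288 bits, H(Y|X) = 0.8124 bits, H(X,Y) = 1.2412 bits

Marginal of X (row sums):
  P(X=0) = 12/19 + 16/57 = 52/57
  P(X=1) = 0 + 5/57 = 5/57
H(X) = -[(52/57)·log₂(52/57) + (5/57)·log₂(5/57)]
  = 0.1208 + 0.3080 = 0.4288 bits

H(Y|X) = Σ_x P(x)·H(Y|X=x):
  X=0: P(X=0) = 52/57, P(Y|X=0) = (9/13, 4/13) → H(Y|X=0) = 0.8905
  X=1: P(X=1) = 5/57, P(Y|X=1) = (0, 1) → H(Y|X=1) = 0.0000
H(Y|X) = (52/57)·0.8905 + (5/57)·0.0000 = 0.8124 bits

H(X,Y) = -Σ_{x,y} P(x,y) log₂ P(x,y). Per-cell terms -P(x,y)·log₂P(x,y):
  X=0: 0.4187, 0.5145
  X=1: 0.0000, 0.3080
  (cells with P = 0 contribute 0)
Sum of the 4 terms: H(X,Y) = 1.2412 bits

Chain rule check:
  H(X) + H(Y|X) = 0.4288 + 0.8124 = 1.2412 bits
  H(X,Y) = 1.2412 bits
✓ Chain rule verified.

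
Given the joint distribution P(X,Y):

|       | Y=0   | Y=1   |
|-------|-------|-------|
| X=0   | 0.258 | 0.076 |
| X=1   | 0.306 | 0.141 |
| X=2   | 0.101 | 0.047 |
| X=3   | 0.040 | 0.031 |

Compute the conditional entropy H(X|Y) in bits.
1.7155 bits

H(X|Y) = H(X,Y) - H(Y)

H(X,Y) = -Σ_{x,y} P(x,y) log₂ P(x,y). Per-cell terms -P(x,y)·log₂P(x,y):
  X=0: 0.50428, 0.28256
  X=1: 0.52277, 0.39850
  X=2: 0.33406, 0.20733
  X=3: 0.18575, 0.15536
Sum of the 8 terms: H(X,Y) = 2.5906 bits

Marginal of Y (column sums):
  P(Y=0) = 0.258 + 0.306 + 0.101 + 0.040 = 0.705
  P(Y=1) = 0.076 + 0.141 + 0.047 + 0.031 = 0.295
H(Y) = -[0.705·log₂(0.705) + 0.295·log₂(0.295)]
  = 0.35553 + 0.51956 = 0.8751 bits

H(X|Y) = H(X,Y) - H(Y) = 2.5906 - 0.8751 = 1.7155 bits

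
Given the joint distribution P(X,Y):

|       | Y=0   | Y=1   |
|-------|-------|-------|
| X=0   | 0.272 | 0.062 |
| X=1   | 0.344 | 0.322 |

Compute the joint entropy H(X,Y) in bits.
1.8156 bits

H(X,Y) = -Σ_{x,y} P(x,y) log₂ P(x,y). Per-cell terms -P(x,y)·log₂P(x,y):
  X=0: 0.5109, 0.2487
  X=1: 0.5296, 0.5264
Sum of the 4 terms: H(X,Y) = 1.8156 bits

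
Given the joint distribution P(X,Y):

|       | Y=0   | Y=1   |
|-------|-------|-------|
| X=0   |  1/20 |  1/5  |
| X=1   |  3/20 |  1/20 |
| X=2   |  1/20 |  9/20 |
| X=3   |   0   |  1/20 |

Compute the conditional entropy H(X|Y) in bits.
1.4464 bits

H(X|Y) = H(X,Y) - H(Y)

H(X,Y) = -Σ_{x,y} P(x,y) log₂ P(x,y). Per-cell terms -P(x,y)·log₂P(x,y):
  X=0: 0.2161, 0.4644
  X=1: 0.4105, 0.2161
  X=2: 0.2161, 0.5184
  X=3: 0.0000, 0.2161
  (cells with P = 0 contribute 0)
Sum of the 8 terms: H(X,Y) = 2.2577 bits

Marginal of Y (column sums):
  P(Y=0) = 1/20 + 3/20 + 1/20 + 0 = 1/4
  P(Y=1) = 1/5 + 1/20 + 9/20 + 1/20 = 3/4
H(Y) = -[(1/4)·log₂(1/4) + (3/4)·log₂(3/4)]
  = 0.5000 + 0.3113 = 0.8113 bits

H(X|Y) = H(X,Y) - H(Y) = 2.2577 - 0.8113 = 1.4464 bits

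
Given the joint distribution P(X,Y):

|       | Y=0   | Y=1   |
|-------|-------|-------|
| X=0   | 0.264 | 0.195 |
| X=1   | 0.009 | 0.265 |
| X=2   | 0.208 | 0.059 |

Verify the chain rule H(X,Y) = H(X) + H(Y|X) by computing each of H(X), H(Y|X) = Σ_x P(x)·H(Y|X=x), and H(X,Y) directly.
H(X) = 1.5361 bits, H(Y|X) = 0.7120 bits, H(X,Y) = 2.2481 bits

Marginal of X (row sums):
  P(X=0) = 0.264 + 0.195 = 0.459
  P(X=1) = 0.009 + 0.265 = 0.274
  P(X=2) = 0.208 + 0.059 = 0.267
H(X) = -[0.459·log₂(0.459) + 0.274·log₂(0.274) + 0.267·log₂(0.267)]
  = 0.51566 + 0.51176 + 0.50866 = 1.5361 bits

H(Y|X) = Σ_x P(x)·H(Y|X=x):
  X=0: P(X=0) = 0.459, P(Y|X=0) = (88/153, 65/153) → H(Y|X=0) = 0.98364
  X=1: P(X=1) = 0.274, P(Y|X=1) = (9/274, 265/274) → H(Y|X=1) = 0.20847
  X=2: P(X=2) = 0.267, P(Y|X=2) = (208/267, 59/267) → H(Y|X=2) = 0.76194
H(Y|X) = 0.459·0.98364 + 0.274·0.20847 + 0.267·0.76194 = 0.7120 bits

H(X,Y) = -Σ_{x,y} P(x,y) log₂ P(x,y). Per-cell terms -P(x,y)·log₂P(x,y):
  X=0: 0.50725, 0.45990
  X=1: 0.06116, 0.50772
  X=2: 0.47119, 0.24091
Sum of the 6 terms: H(X,Y) = 2.2481 bits

Chain rule check:
  H(X) + H(Y|X) = 1.5361 + 0.7120 = 2.2481 bits
  H(X,Y) = 2.2481 bits
✓ Chain rule verified.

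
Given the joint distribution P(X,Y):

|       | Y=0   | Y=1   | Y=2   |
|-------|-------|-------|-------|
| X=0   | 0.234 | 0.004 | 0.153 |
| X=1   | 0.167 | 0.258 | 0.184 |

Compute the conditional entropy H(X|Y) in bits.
0.7577 bits

H(X|Y) = H(X,Y) - H(Y)

H(X,Y) = -Σ_{x,y} P(x,y) log₂ P(x,y). Per-cell terms -P(x,y)·log₂P(x,y):
  X=0: 0.49033, 0.03186, 0.41438
  X=1: 0.43121, 0.50428, 0.44937
Sum of the 6 terms: H(X,Y) = 2.3214 bits

Marginal of Y (column sums):
  P(Y=0) = 0.234 + 0.167 = 0.401
  P(Y=1) = 0.004 + 0.258 = 0.262
  P(Y=2) = 0.153 + 0.184 = 0.337
H(Y) = -[0.401·log₂(0.401) + 0.262·log₂(0.262) + 0.337·log₂(0.337)]
  = 0.52865 + 0.50628 + 0.52881 = 1.5637 bits

H(X|Y) = H(X,Y) - H(Y) = 2.3214 - 1.5637 = 0.7577 bits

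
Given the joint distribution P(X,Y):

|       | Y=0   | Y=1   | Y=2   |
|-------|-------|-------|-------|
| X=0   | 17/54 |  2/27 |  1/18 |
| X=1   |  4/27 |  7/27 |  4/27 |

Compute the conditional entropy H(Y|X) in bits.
1.3648 bits

H(Y|X) = H(X,Y) - H(X)

H(X,Y) = -Σ_{x,y} P(x,y) log₂ P(x,y). Per-cell terms -P(x,y)·log₂P(x,y):
  X=0: 0.52493, 0.27814, 0.23166
  X=1: 0.40813, 0.50492, 0.40813
Sum of the 6 terms: H(X,Y) = 2.3559 bits

Marginal of X (row sums):
  P(X=0) = 17/54 + 2/27 + 1/18 = 4/9
  P(X=1) = 4/27 + 7/27 + 4/27 = 5/9
H(X) = -[(4/9)·log₂(4/9) + (5/9)·log₂(5/9)]
  = 0.51997 + 0.47111 = 0.9911 bits

H(Y|X) = H(X,Y) - H(X) = 2.3559 - 0.9911 = 1.3648 bits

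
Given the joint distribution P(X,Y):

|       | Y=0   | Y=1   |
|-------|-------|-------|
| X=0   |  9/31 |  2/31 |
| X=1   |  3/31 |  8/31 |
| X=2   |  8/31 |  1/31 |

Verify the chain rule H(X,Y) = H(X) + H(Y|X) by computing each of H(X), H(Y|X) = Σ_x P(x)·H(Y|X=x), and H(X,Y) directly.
H(X) = 1.5788 bits, H(Y|X) = 0.6888 bits, H(X,Y) = 2.2676 bits

Marginal of X (row sums):
  P(X=0) = 9/31 + 2/31 = 11/31
  P(X=1) = 3/31 + 8/31 = 11/31
  P(X=2) = 8/31 + 1/31 = 9/31
H(X) = -[(11/31)·log₂(11/31) + (11/31)·log₂(11/31) + (9/31)·log₂(9/31)]
  = 0.5304 + 0.5304 + 0.5180 = 1.5788 bits

H(Y|X) = Σ_x P(x)·H(Y|X=x):
  X=0: P(X=0) = 11/31, P(Y|X=0) = (9/11, 2/11) → H(Y|X=0) = 0.6840
  X=1: P(X=1) = 11/31, P(Y|X=1) = (3/11, 8/11) → H(Y|X=1) = 0.8454
  X=2: P(X=2) = 9/31, P(Y|X=2) = (8/9, 1/9) → H(Y|X=2) = 0.5033
H(Y|X) = (11/31)·0.6840 + (11/31)·0.8454 + (9/31)·0.5033 = 0.6888 bits

H(X,Y) = -Σ_{x,y} P(x,y) log₂ P(x,y). Per-cell terms -P(x,y)·log₂P(x,y):
  X=0: 0.5180, 0.2551
  X=1: 0.3261, 0.5043
  X=2: 0.5043, 0.1598
Sum of the 6 terms: H(X,Y) = 2.2676 bits

Chain rule check:
  H(X) + H(Y|X) = 1.5788 + 0.6888 = 2.2676 bits
  H(X,Y) = 2.2676 bits
✓ Chain rule verified.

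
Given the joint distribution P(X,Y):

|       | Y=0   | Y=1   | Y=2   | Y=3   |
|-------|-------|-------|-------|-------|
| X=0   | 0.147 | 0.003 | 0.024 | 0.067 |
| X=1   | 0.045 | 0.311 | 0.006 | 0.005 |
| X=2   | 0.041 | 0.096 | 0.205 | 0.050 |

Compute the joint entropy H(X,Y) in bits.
2.8283 bits

H(X,Y) = -Σ_{x,y} P(x,y) log₂ P(x,y). Per-cell terms -P(x,y)·log₂P(x,y):
  X=0: 0.40662, 0.02514, 0.12914, 0.26128
  X=1: 0.20133, 0.52404, 0.04428, 0.03822
  X=2: 0.18894, 0.32456, 0.46869, 0.21610
Sum of the 12 terms: H(X,Y) = 2.8283 bits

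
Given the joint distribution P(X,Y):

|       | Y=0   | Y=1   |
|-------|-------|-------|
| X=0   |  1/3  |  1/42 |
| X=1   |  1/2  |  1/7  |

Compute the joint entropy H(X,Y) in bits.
1.5578 bits

H(X,Y) = -Σ_{x,y} P(x,y) log₂ P(x,y). Per-cell terms -P(x,y)·log₂P(x,y):
  X=0: 0.5283, 0.1284
  X=1: 0.5000, 0.4011
Sum of the 4 terms: H(X,Y) = 1.5578 bits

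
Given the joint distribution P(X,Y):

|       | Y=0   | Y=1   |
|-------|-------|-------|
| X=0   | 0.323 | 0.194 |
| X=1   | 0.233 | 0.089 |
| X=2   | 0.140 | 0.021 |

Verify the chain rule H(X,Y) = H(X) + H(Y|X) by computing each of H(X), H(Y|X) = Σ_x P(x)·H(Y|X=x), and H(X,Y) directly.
H(X) = 1.4427 bits, H(Y|X) = 0.8573 bits, H(X,Y) = 2.3000 bits

Marginal of X (row sums):
  P(X=0) = 0.323 + 0.194 = 0.517
  P(X=1) = 0.233 + 0.089 = 0.322
  P(X=2) = 0.140 + 0.021 = 0.161
H(X) = -[0.517·log₂(0.517) + 0.322·log₂(0.322) + 0.161·log₂(0.161)]
  = 0.4921 + 0.5264 + 0.4242 = 1.4427 bits

H(Y|X) = Σ_x P(x)·H(Y|X=x):
  X=0: P(X=0) = 0.517, P(Y|X=0) = (323/517, 194/517) → H(Y|X=0) = 0.9546
  X=1: P(X=1) = 0.322, P(Y|X=1) = (233/322, 89/322) → H(Y|X=1) = 0.8505
  X=2: P(X=2) = 0.161, P(Y|X=2) = (20/23, 3/23) → H(Y|X=2) = 0.5586
H(Y|X) = 0.517·0.9546 + 0.322·0.8505 + 0.161·0.5586 = 0.8573 bits

H(X,Y) = -Σ_{x,y} P(x,y) log₂ P(x,y). Per-cell terms -P(x,y)·log₂P(x,y):
  X=0: 0.5266, 0.4590
  X=1: 0.4897, 0.3106
  X=2: 0.3971, 0.1170
Sum of the 6 terms: H(X,Y) = 2.3000 bits

Chain rule check:
  H(X) + H(Y|X) = 1.4427 + 0.8573 = 2.3000 bits
  H(X,Y) = 2.3000 bits
✓ Chain rule verified.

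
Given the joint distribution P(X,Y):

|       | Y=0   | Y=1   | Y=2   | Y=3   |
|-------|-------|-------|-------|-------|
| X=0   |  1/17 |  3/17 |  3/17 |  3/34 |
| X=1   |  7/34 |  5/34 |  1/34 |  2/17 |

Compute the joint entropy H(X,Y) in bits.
2.8217 bits

H(X,Y) = -Σ_{x,y} P(x,y) log₂ P(x,y). Per-cell terms -P(x,y)·log₂P(x,y):
  X=0: 0.24044, 0.44162, 0.44162, 0.30904
  X=1: 0.46943, 0.40670, 0.14963, 0.36323
Sum of the 8 terms: H(X,Y) = 2.8217 bits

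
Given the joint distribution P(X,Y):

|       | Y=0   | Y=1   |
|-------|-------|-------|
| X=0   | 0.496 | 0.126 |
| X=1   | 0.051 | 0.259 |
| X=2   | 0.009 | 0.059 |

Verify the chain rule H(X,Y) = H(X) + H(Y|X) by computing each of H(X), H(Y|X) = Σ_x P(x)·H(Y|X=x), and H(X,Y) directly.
H(X) = 1.2136 bits, H(Y|X) = 0.6905 bits, H(X,Y) = 1.9041 bits

Marginal of X (row sums):
  P(X=0) = 0.496 + 0.126 = 0.622
  P(X=1) = 0.051 + 0.259 = 0.310
  P(X=2) = 0.009 + 0.059 = 0.068
H(X) = -[0.622·log₂(0.622) + 0.310·log₂(0.310) + 0.068·log₂(0.068)]
  = 0.42608 + 0.52379 + 0.26373 = 1.2136 bits

H(Y|X) = Σ_x P(x)·H(Y|X=x):
  X=0: P(X=0) = 0.622, P(Y|X=0) = (248/311, 63/311) → H(Y|X=0) = 0.72704
  X=1: P(X=1) = 0.310, P(Y|X=1) = (51/310, 259/310) → H(Y|X=1) = 0.64500
  X=2: P(X=2) = 0.068, P(Y|X=2) = (9/68, 59/68) → H(Y|X=2) = 0.56386
H(Y|X) = 0.622·0.72704 + 0.310·0.64500 + 0.068·0.56386 = 0.6905 bits

H(X,Y) = -Σ_{x,y} P(x,y) log₂ P(x,y). Per-cell terms -P(x,y)·log₂P(x,y):
  X=0: 0.50175, 0.37655
  X=1: 0.21896, 0.50478
  X=2: 0.06116, 0.24091
Sum of the 6 terms: H(X,Y) = 1.9041 bits

Chain rule check:
  H(X) + H(Y|X) = 1.2136 + 0.6905 = 1.9041 bits
  H(X,Y) = 1.9041 bits
✓ Chain rule verified.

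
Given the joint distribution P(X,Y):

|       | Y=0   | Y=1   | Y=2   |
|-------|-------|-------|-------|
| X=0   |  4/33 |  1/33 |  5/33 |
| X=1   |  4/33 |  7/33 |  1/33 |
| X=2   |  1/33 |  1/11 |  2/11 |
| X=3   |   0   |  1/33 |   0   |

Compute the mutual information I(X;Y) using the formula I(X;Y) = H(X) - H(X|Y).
0.3019 bits

I(X;Y) = H(X) - H(X|Y)

Marginal of X (row sums):
  P(X=0) = 4/33 + 1/33 + 5/33 = 10/33
  P(X=1) = 4/33 + 7/33 + 1/33 = 4/11
  P(X=2) = 1/33 + 1/11 + 2/11 = 10/33
  P(X=3) = 0 + 1/33 + 0 = 1/33
H(X) = -[(10/33)·log₂(10/33) + (4/11)·log₂(4/11) + (10/33)·log₂(10/33) + (1/33)·log₂(1/33)]
  = 0.5219594 + 0.5307024 + 0.5219594 + 0.1528604 = 1.727482 bits

Marginal of Y (column sums):
  P(Y=0) = 4/33 + 4/33 + 1/33 + 0 = 3/11
  P(Y=1) = 1/33 + 7/33 + 1/11 + 1/33 = 4/11
  P(Y=2) = 5/33 + 1/33 + 2/11 + 0 = 4/11
H(X|Y) = Σ_y P(y)·H(X|Y=y):
  Y=0: P(Y=0) = 3/11, P(X|Y=0) = (4/9, 4/9, 1/9, 0) → H(X|Y=0) = 1.3921472
  Y=1: P(Y=1) = 4/11, P(X|Y=1) = (1/12, 7/12, 1/4, 1/12) → H(X|Y=1) = 1.5510982
  Y=2: P(Y=2) = 4/11, P(X|Y=2) = (5/12, 1/12, 1/2, 0) → H(X|Y=2) = 1.3250112
H(X|Y) = (3/11)·1.3921472 + (4/11)·1.5510982 + (4/11)·1.3250112 = 1.425534 bits

I(X;Y) = H(X) - H(X|Y) = 1.727482 - 1.425534 = 0.3019 bits

Cross-check via I(X;Y) = H(X) + H(Y) - H(X,Y): computing H(Y) from the column sums and H(X,Y) from the 12 cells in the same way gives H(Y) = 1.572624 bits and H(X,Y) = 2.998158 bits, so
I(X;Y) = 1.727482 + 1.572624 - 2.998158 = 0.3019 bits ✓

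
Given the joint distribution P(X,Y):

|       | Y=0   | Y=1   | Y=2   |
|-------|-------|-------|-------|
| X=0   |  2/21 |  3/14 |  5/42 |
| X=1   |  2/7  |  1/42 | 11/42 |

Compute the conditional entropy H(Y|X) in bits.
1.3306 bits

H(Y|X) = H(X,Y) - H(X)

H(X,Y) = -Σ_{x,y} P(x,y) log₂ P(x,y). Per-cell terms -P(x,y)·log₂P(x,y):
  X=0: 0.3231, 0.4762, 0.3655
  X=1: 0.5164, 0.1284, 0.5062
Sum of the 6 terms: H(X,Y) = 2.3158 bits

Marginal of X (row sums):
  P(X=0) = 2/21 + 3/14 + 5/42 = 3/7
  P(X=1) = 2/7 + 1/42 + 11/42 = 4/7
H(X) = -[(3/7)·log₂(3/7) + (4/7)·log₂(4/7)]
  = 0.5239 + 0.4613 = 0.9852 bits

H(Y|X) = H(X,Y) - H(X) = 2.3158 - 0.9852 = 1.3306 bits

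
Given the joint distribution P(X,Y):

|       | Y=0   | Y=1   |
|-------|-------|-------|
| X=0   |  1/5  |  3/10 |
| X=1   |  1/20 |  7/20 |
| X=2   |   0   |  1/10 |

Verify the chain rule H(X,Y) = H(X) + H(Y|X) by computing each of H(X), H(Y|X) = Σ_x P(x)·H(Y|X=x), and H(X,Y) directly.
H(X) = 1.3610 bits, H(Y|X) = 0.7029 bits, H(X,Y) = 2.0639 bits

Marginal of X (row sums):
  P(X=0) = 1/5 + 3/10 = 1/2
  P(X=1) = 1/20 + 7/20 = 2/5
  P(X=2) = 0 + 1/10 = 1/10
H(X) = -[(1/2)·log₂(1/2) + (2/5)·log₂(2/5) + (1/10)·log₂(1/10)]
  = 0.5000 + 0.5288 + 0.3322 = 1.3610 bits

H(Y|X) = Σ_x P(x)·H(Y|X=x):
  X=0: P(X=0) = 1/2, P(Y|X=0) = (2/5, 3/5) → H(Y|X=0) = 0.9710
  X=1: P(X=1) = 2/5, P(Y|X=1) = (1/8, 7/8) → H(Y|X=1) = 0.5436
  X=2: P(X=2) = 1/10, P(Y|X=2) = (0, 1) → H(Y|X=2) = 0.0000
H(Y|X) = (1/2)·0.9710 + (2/5)·0.5436 + (1/10)·0.0000 = 0.7029 bits

H(X,Y) = -Σ_{x,y} P(x,y) log₂ P(x,y). Per-cell terms -P(x,y)·log₂P(x,y):
  X=0: 0.4644, 0.5211
  X=1: 0.2161, 0.5301
  X=2: 0.0000, 0.3322
  (cells with P = 0 contribute 0)
Sum of the 6 terms: H(X,Y) = 2.0639 bits

Chain rule check:
  H(X) + H(Y|X) = 1.3610 + 0.7029 = 2.0639 bits
  H(X,Y) = 2.0639 bits
✓ Chain rule verified.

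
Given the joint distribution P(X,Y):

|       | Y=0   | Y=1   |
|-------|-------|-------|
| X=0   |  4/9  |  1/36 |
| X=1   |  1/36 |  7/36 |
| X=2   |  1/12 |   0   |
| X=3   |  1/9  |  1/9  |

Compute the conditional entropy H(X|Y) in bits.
1.3515 bits

H(X|Y) = H(X,Y) - H(Y)

H(X,Y) = -Σ_{x,y} P(x,y) log₂ P(x,y). Per-cell terms -P(x,y)·log₂P(x,y):
  X=0: 0.5199667, 0.1436090
  X=1: 0.1436090, 0.4593886
  X=2: 0.2987469, 0.0000000
  X=3: 0.3522139, 0.3522139
  (cells with P = 0 contribute 0)
Sum of the 8 terms: H(X,Y) = 2.269748 bits

Marginal of Y (column sums):
  P(Y=0) = 4/9 + 1/36 + 1/12 + 1/9 = 2/3
  P(Y=1) = 1/36 + 7/36 + 0 + 1/9 = 1/3
H(Y) = -[(2/3)·log₂(2/3) + (1/3)·log₂(1/3)]
  = 0.3899750 + 0.5283208 = 0.918296 bits

H(X|Y) = H(X,Y) - H(Y) = 2.269748 - 0.918296 = 1.3515 bits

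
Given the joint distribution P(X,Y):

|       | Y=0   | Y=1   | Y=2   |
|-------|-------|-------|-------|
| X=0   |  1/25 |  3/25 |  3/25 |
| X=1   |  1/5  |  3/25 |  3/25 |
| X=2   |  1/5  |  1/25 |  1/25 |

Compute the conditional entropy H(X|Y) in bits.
1.4047 bits

H(X|Y) = H(X,Y) - H(Y)

H(X,Y) = -Σ_{x,y} P(x,y) log₂ P(x,y). Per-cell terms -P(x,y)·log₂P(x,y):
  X=0: 0.18575, 0.36707, 0.36707
  X=1: 0.46439, 0.36707, 0.36707
  X=2: 0.46439, 0.18575, 0.18575
Sum of the 9 terms: H(X,Y) = 2.9543 bits

Marginal of Y (column sums):
  P(Y=0) = 1/25 + 1/5 + 1/5 = 11/25
  P(Y=1) = 3/25 + 3/25 + 1/25 = 7/25
  P(Y=2) = 3/25 + 3/25 + 1/25 = 7/25
H(Y) = -[(11/25)·log₂(11/25) + (7/25)·log₂(7/25) + (7/25)·log₂(7/25)]
  = 0.52115 + 0.51422 + 0.51422 = 1.5496 bits

H(X|Y) = H(X,Y) - H(Y) = 2.9543 - 1.5496 = 1.4047 bits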